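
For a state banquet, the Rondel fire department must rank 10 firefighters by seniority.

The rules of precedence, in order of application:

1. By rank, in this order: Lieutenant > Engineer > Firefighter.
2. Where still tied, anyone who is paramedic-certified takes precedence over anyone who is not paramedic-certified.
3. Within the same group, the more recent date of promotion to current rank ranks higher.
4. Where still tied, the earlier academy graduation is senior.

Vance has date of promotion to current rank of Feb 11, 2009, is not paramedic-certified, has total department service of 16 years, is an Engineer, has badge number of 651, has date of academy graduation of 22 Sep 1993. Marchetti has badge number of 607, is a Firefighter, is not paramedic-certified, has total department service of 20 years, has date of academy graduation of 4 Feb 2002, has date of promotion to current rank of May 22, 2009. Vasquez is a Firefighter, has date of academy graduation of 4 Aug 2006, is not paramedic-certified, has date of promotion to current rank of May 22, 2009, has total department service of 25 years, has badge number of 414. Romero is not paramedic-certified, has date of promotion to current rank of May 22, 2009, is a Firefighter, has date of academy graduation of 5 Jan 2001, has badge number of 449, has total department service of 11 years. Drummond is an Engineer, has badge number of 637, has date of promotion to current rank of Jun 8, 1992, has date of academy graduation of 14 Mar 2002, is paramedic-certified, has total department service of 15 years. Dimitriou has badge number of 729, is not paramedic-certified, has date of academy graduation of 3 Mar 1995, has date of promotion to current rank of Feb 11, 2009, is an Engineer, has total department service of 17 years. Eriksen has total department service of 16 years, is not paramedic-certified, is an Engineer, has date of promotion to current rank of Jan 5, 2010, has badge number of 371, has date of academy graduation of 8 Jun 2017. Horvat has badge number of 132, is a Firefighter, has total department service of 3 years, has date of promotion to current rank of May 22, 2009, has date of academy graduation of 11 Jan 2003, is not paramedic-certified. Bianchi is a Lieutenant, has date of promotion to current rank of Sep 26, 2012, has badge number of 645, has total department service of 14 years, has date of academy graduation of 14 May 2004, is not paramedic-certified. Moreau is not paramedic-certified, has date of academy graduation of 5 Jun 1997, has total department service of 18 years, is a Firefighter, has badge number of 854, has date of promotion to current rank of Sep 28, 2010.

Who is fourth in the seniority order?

By rank: Bianchi (Lieutenant); then Drummond, Eriksen, Vance and Dimitriou (Engineer); then Moreau, Romero, Marchetti, Horvat and Vasquez (Firefighter).
Among Drummond, Eriksen, Vance and Dimitriou, paramedic-certified before not paramedic-certified: Drummond (paramedic-certified) before Eriksen, Vance and Dimitriou (not paramedic-certified).
Among Eriksen, Vance and Dimitriou, by date of promotion to current rank (later first): Eriksen (Jan 5, 2010) before Vance and Dimitriou (Feb 11, 2009).
Among Vance and Dimitriou, by date of academy graduation (earlier first): Vance (22 Sep 1993) before Dimitriou (3 Mar 1995).
Moreau, Romero, Marchetti, Horvat and Vasquez are each not paramedic-certified, so the next rule applies.
Among Moreau, Romero, Marchetti, Horvat and Vasquez, by date of promotion to current rank (later first): Moreau (Sep 28, 2010) before Romero, Marchetti, Horvat and Vasquez (May 22, 2009).
Among Romero, Marchetti, Horvat and Vasquez, by date of academy graduation (earlier first): Romero (5 Jan 2001) before Marchetti (4 Feb 2002) before Horvat (11 Jan 2003) before Vasquez (4 Aug 2006).
Order: Bianchi, Drummond, Eriksen, Vance, Dimitriou, Moreau, Romero, Marchetti, Horvat, Vasquez.

Vance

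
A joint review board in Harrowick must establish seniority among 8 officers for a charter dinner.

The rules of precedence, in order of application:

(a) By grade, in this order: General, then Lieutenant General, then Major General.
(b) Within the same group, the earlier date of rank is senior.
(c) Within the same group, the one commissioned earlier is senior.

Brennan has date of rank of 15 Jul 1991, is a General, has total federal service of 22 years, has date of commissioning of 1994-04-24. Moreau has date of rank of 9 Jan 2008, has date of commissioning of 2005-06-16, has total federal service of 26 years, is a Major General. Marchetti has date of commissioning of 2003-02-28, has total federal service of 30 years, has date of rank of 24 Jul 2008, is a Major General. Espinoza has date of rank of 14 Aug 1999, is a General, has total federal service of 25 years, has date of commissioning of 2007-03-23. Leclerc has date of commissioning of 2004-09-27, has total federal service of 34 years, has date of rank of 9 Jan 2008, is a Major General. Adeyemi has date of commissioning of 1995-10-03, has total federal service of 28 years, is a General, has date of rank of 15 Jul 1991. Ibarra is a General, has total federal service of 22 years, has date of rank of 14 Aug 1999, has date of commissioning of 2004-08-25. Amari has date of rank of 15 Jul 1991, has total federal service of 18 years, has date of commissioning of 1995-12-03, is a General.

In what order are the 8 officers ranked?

By grade: Brennan, Adeyemi, Amari, Ibarra and Espinoza (General); then Leclerc, Moreau and Marchetti (Major General).
Among Brennan, Adeyemi, Amari, Ibarra and Espinoza, by date of rank (earlier first): Brennan, Adeyemi and Amari (15 Jul 1991) before Ibarra and Espinoza (14 Aug 1999).
Among Brennan, Adeyemi and Amari, by date of commissioning (earlier first): Brennan (1994-04-24) before Adeyemi (1995-10-03) before Amari (1995-12-03).
Among Ibarra and Espinoza, by date of commissioning (earlier first): Ibarra (2004-08-25) before Espinoza (2007-03-23).
Among Leclerc, Moreau and Marchetti, by date of rank (earlier first): Leclerc and Moreau (9 Jan 2008) before Marchetti (24 Jul 2008).
Among Leclerc and Moreau, by date of commissioning (earlier first): Leclerc (2004-09-27) before Moreau (2005-06-16).
Full order: Brennan, Adeyemi, Amari, Ibarra, Espinoza, Leclerc, Moreau, Marchetti.

Brennan, Adeyemi, Amari, Ibarra, Espinoza, Leclerc, Moreau, Marchetti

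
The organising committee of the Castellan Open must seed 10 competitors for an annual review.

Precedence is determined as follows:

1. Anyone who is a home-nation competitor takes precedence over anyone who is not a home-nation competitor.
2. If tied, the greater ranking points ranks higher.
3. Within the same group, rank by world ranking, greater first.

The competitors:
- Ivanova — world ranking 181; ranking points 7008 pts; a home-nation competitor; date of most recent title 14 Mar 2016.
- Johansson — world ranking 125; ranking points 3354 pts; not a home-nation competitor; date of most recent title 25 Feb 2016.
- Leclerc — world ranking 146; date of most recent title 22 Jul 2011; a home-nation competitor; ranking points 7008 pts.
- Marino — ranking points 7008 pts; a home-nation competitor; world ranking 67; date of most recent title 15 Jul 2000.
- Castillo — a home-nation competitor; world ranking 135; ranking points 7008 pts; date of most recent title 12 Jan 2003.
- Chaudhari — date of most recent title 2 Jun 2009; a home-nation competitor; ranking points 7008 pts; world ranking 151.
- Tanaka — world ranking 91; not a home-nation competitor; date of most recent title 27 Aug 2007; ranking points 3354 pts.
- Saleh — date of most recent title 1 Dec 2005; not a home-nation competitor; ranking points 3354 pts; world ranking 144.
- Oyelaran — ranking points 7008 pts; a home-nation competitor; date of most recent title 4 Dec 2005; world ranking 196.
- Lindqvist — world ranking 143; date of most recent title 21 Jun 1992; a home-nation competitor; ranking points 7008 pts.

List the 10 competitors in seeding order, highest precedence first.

By the first rule: Oyelaran, Ivanova, Chaudhari, Leclerc, Lindqvist, Castillo and Marino (each a home-nation competitor); then Saleh, Johansson and Tanaka (each not a home-nation competitor).
Oyelaran, Ivanova, Chaudhari, Leclerc, Lindqvist, Castillo and Marino all have ranking points 7008 pts, so the next rule applies.
Among Oyelaran, Ivanova, Chaudhari, Leclerc, Lindqvist, Castillo and Marino, by world ranking (higher first): Oyelaran (196) before Ivanova (181) before Chaudhari (151) before Leclerc (146) before Lindqvist (143) before Castillo (135) before Marino (67).
Saleh, Johansson and Tanaka all have ranking points 3354 pts, so the next rule applies.
Among Saleh, Johansson and Tanaka, by world ranking (higher first): Saleh (144) before Johansson (125) before Tanaka (91).
Full order: Oyelaran, Ivanova, Chaudhari, Leclerc, Lindqvist, Castillo, Marino, Saleh, Johansson, Tanaka.

Oyelaran, Ivanova, Chaudhari, Leclerc, Lindqvist, Castillo, Marino, Saleh, Johansson, Tanaka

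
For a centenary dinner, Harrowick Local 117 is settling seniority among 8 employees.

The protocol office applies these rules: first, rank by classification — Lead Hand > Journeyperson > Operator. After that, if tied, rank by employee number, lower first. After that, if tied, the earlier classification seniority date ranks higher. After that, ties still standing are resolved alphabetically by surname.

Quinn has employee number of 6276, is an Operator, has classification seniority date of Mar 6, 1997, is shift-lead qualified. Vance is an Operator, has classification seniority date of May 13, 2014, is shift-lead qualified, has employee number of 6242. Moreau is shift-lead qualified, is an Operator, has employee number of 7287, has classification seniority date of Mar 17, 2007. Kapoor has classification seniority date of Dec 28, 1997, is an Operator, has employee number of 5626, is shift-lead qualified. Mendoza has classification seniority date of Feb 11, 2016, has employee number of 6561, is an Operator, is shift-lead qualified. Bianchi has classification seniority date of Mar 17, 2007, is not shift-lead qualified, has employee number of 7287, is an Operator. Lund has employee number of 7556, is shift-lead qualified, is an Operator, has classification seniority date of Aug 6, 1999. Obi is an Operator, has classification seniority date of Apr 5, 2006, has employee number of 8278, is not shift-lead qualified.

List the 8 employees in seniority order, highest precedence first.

Kapoor, Vance, Quinn, Mendoza, Bianchi, Moreau, Lund, Obi

By classification: Kapoor, Vance, Quinn, Mendoza, Bianchi, Moreau, Lund and Obi (Operator).
Among Kapoor, Vance, Quinn, Mendoza, Bianchi, Moreau, Lund and Obi, by employee number (lower first): Kapoor (5626) before Vance (6242) before Quinn (6276) before Mendoza (6561) before Bianchi and Moreau (7287) before Lund (7556) before Obi (8278).
Bianchi and Moreau both have classification seniority date Mar 17, 2007, so the next rule applies.
Among Bianchi and Moreau, alphabetically by surname: Bianchi before Moreau.
Full order: Kapoor, Vance, Quinn, Mendoza, Bianchi, Moreau, Lund, Obi.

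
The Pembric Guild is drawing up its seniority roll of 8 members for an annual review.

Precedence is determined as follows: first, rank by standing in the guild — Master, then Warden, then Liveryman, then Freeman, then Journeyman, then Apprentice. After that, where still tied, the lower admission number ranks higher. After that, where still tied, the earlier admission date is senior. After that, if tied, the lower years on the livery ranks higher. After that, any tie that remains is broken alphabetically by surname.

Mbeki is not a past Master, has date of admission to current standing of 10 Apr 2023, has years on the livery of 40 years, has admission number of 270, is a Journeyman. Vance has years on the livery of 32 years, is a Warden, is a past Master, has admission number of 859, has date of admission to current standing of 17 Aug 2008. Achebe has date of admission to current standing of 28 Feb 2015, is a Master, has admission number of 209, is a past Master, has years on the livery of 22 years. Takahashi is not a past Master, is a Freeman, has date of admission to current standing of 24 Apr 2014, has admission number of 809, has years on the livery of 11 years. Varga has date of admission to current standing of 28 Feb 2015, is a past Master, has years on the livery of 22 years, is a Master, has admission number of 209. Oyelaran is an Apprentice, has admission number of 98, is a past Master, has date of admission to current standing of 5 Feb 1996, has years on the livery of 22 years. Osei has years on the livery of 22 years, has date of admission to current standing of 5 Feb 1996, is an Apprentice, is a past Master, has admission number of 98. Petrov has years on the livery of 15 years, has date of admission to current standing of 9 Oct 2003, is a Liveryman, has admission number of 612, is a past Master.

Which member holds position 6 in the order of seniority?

Mbeki

By standing in the guild: Achebe and Varga (Master); then Vance (Warden); then Petrov (Liveryman); then Takahashi (Freeman); then Mbeki (Journeyman); then Osei and Oyelaran (Apprentice).
Achebe and Varga both have admission number 209, so the next rule applies.
Achebe and Varga both have date of admission to current standing 28 Feb 2015, so the next rule applies.
Achebe and Varga both have years on the livery 22 years, so the next rule applies.
Among Achebe and Varga, alphabetically by surname: Achebe before Varga.
Osei and Oyelaran both have admission number 98, so the next rule applies.
Osei and Oyelaran both have date of admission to current standing 5 Feb 1996, so the next rule applies.
Osei and Oyelaran both have years on the livery 22 years, so the next rule applies.
Among Osei and Oyelaran, alphabetically by surname: Osei before Oyelaran.
Order: Achebe, Varga, Vance, Petrov, Takahashi, Mbeki, Osei, Oyelaran.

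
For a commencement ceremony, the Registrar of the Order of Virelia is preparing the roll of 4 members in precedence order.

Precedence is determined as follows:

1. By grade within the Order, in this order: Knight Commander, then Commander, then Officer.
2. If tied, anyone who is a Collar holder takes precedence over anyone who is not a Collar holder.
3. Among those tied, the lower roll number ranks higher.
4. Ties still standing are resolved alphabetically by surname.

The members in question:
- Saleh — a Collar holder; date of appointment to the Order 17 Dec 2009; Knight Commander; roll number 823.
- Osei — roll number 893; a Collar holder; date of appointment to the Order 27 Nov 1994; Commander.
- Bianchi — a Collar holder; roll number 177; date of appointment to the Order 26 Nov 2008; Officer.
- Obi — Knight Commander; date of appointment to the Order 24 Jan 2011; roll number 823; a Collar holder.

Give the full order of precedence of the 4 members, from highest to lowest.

Obi, Saleh, Osei, Bianchi

By grade within the Order: Obi and Saleh (Knight Commander); then Osei (Commander); then Bianchi (Officer).
Obi and Saleh are each a Collar holder, so the next rule applies.
Obi and Saleh both have roll number 823, so the next rule applies.
Among Obi and Saleh, alphabetically by surname: Obi before Saleh.
Full order: Obi, Saleh, Osei, Bianchi.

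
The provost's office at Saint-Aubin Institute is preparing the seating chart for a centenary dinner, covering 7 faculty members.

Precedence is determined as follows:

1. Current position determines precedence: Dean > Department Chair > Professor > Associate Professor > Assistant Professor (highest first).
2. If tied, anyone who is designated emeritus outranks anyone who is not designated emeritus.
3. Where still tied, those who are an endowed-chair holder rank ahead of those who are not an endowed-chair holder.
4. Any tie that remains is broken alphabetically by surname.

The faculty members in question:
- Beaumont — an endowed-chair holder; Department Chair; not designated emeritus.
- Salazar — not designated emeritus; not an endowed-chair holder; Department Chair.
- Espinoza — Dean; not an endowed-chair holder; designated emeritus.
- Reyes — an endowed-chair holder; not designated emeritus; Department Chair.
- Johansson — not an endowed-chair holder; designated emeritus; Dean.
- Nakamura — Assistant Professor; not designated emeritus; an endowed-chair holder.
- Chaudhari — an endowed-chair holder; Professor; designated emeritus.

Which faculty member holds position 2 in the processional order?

Johansson

By current position: Espinoza and Johansson (Dean); then Beaumont, Reyes and Salazar (Department Chair); then Chaudhari (Professor); then Nakamura (Assistant Professor).
Espinoza and Johansson are each designated emeritus, so the next rule applies.
Espinoza and Johansson are each not an endowed-chair holder, so the next rule applies.
Among Espinoza and Johansson, alphabetically by surname: Espinoza before Johansson.
Beaumont, Reyes and Salazar are each not designated emeritus, so the next rule applies.
Among Beaumont, Reyes and Salazar, an endowed-chair holder before not an endowed-chair holder: Beaumont and Reyes (an endowed-chair holder) before Salazar (not an endowed-chair holder).
Among Beaumont and Reyes, alphabetically by surname: Beaumont before Reyes.
Order: Espinoza, Johansson, Beaumont, Reyes, Salazar, Chaudhari, Nakamura.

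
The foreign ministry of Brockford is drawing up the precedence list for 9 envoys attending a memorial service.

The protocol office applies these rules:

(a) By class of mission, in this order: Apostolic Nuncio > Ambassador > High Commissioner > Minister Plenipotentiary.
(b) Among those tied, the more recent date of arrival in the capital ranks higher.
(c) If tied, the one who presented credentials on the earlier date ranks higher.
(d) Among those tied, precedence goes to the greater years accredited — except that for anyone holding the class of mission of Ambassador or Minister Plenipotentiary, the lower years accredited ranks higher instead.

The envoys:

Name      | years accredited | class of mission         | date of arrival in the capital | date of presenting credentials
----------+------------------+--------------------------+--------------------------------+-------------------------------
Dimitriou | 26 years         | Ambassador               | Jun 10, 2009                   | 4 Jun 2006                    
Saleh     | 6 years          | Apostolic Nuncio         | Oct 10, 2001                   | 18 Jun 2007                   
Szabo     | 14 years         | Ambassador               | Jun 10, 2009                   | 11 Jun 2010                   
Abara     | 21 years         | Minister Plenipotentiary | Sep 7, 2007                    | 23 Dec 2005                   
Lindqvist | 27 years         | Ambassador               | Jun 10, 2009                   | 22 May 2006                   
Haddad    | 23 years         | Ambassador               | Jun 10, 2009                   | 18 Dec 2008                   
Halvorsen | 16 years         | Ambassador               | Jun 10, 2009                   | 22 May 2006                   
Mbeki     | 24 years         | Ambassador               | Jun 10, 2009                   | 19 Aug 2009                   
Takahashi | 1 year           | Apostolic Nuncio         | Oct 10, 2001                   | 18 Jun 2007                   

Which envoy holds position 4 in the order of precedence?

By class of mission: Saleh and Takahashi (Apostolic Nuncio); then Halvorsen, Lindqvist, Dimitriou, Haddad, Mbeki and Szabo (Ambassador); then Abara (Minister Plenipotentiary).
Saleh and Takahashi both have date of arrival in the capital Oct 10, 2001, so the next rule applies.
Saleh and Takahashi both have date of presenting credentials 18 Jun 2007, so the next rule applies.
Among Saleh and Takahashi, by years accredited (higher first): Saleh (6 years) before Takahashi (1 year).
Halvorsen, Lindqvist, Dimitriou, Haddad, Mbeki and Szabo all have date of arrival in the capital Jun 10, 2009, so the next rule applies.
Among Halvorsen, Lindqvist, Dimitriou, Haddad, Mbeki and Szabo, by date of presenting credentials (earlier first): Halvorsen and Lindqvist (22 May 2006) before Dimitriou (4 Jun 2006) before Haddad (18 Dec 2008) before Mbeki (19 Aug 2009) before Szabo (11 Jun 2010).
Among Halvorsen and Lindqvist, by years accredited (lower first) (reversed rule for this group): Halvorsen (16 years) before Lindqvist (27 years).
Order: Saleh, Takahashi, Halvorsen, Lindqvist, Dimitriou, Haddad, Mbeki, Szabo, Abara.

Lindqvist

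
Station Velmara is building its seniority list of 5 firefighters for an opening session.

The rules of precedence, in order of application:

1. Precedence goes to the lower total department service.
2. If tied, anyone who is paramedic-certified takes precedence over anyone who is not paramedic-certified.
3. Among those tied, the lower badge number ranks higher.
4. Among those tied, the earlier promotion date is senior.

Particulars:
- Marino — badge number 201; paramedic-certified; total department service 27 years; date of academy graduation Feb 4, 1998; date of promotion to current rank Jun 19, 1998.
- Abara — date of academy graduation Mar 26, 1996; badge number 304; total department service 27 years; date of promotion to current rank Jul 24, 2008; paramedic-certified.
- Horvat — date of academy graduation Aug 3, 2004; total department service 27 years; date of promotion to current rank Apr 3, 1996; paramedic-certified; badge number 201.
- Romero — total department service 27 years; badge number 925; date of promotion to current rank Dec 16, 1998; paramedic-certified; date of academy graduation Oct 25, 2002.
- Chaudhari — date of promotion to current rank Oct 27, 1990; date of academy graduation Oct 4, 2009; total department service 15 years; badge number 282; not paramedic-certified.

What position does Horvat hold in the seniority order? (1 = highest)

2

By total department service (lower first): Chaudhari (15 years); then Horvat, Marino, Abara and Romero (each 27 years).
Horvat, Marino, Abara and Romero are each paramedic-certified, so the next rule applies.
Among Horvat, Marino, Abara and Romero, by badge number (lower first): Horvat and Marino (201) before Abara (304) before Romero (925).
Among Horvat and Marino, by date of promotion to current rank (earlier first): Horvat (Apr 3, 1996) before Marino (Jun 19, 1998).
Order: Chaudhari, Horvat, Marino, Abara, Romero. So position 2.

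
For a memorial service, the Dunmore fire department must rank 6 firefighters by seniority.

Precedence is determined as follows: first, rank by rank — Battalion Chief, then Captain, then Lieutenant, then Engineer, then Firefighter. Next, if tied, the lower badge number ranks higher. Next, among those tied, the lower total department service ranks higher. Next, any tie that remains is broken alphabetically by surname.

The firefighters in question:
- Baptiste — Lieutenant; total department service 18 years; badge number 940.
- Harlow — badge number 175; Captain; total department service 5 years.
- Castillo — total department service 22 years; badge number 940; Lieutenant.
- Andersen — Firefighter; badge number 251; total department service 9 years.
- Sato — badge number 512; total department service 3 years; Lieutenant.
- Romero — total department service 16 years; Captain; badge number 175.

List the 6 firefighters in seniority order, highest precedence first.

By rank: Harlow and Romero (Captain); then Sato, Baptiste and Castillo (Lieutenant); then Andersen (Firefighter).
Harlow and Romero both have badge number 175, so the next rule applies.
Among Harlow and Romero, by total department service (lower first): Harlow (5 years) before Romero (16 years).
Among Sato, Baptiste and Castillo, by badge number (lower first): Sato (512) before Baptiste and Castillo (940).
Among Baptiste and Castillo, by total department service (lower first): Baptiste (18 years) before Castillo (22 years).
Full order: Harlow, Romero, Sato, Baptiste, Castillo, Andersen.

Harlow, Romero, Sato, Baptiste, Castillo, Andersen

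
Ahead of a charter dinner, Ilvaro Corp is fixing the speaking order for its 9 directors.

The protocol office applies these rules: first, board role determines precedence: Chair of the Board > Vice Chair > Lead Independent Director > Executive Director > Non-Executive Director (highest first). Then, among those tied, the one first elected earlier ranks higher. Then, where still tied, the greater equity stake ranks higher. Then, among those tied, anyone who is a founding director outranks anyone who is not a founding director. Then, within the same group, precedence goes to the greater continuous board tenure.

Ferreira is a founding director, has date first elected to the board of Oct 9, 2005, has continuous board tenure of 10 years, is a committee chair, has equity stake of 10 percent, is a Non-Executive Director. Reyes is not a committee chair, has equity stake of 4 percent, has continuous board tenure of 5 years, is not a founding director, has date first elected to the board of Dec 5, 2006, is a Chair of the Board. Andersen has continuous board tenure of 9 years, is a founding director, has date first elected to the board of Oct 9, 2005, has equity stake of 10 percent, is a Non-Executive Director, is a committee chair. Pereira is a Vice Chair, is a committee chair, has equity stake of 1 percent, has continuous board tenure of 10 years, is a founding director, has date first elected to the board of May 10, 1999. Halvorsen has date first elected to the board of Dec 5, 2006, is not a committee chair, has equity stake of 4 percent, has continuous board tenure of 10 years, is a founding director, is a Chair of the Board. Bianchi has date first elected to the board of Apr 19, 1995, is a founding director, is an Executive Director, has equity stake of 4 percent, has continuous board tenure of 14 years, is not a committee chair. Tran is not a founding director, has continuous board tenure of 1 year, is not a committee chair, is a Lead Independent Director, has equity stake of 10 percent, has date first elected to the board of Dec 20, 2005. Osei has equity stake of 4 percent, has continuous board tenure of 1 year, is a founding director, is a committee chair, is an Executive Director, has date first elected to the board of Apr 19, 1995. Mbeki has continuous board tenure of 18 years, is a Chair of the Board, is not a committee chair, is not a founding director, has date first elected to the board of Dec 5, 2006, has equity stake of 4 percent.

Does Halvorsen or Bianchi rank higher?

Halvorsen

By board role: Halvorsen, Mbeki and Reyes (Chair of the Board); then Pereira (Vice Chair); then Tran (Lead Independent Director); then Bianchi and Osei (Executive Director); then Ferreira and Andersen (Non-Executive Director).
Halvorsen, Mbeki and Reyes all have date first elected to the board Dec 5, 2006, so the next rule applies.
Halvorsen, Mbeki and Reyes all have equity stake 4 percent, so the next rule applies.
Among Halvorsen, Mbeki and Reyes, a founding director before not a founding director: Halvorsen (a founding director) before Mbeki and Reyes (not a founding director).
Among Mbeki and Reyes, by continuous board tenure (higher first): Mbeki (18 years) before Reyes (5 years).
Bianchi and Osei both have date first elected to the board Apr 19, 1995, so the next rule applies.
Bianchi and Osei both have equity stake 4 percent, so the next rule applies.
Bianchi and Osei are each a founding director, so the next rule applies.
Among Bianchi and Osei, by continuous board tenure (higher first): Bianchi (14 years) before Osei (1 year).
Ferreira and Andersen both have date first elected to the board Oct 9, 2005, so the next rule applies.
Ferreira and Andersen both have equity stake 10 percent, so the next rule applies.
Ferreira and Andersen are each a founding director, so the next rule applies.
Among Ferreira and Andersen, by continuous board tenure (higher first): Ferreira (10 years) before Andersen (9 years).
So Halvorsen takes precedence.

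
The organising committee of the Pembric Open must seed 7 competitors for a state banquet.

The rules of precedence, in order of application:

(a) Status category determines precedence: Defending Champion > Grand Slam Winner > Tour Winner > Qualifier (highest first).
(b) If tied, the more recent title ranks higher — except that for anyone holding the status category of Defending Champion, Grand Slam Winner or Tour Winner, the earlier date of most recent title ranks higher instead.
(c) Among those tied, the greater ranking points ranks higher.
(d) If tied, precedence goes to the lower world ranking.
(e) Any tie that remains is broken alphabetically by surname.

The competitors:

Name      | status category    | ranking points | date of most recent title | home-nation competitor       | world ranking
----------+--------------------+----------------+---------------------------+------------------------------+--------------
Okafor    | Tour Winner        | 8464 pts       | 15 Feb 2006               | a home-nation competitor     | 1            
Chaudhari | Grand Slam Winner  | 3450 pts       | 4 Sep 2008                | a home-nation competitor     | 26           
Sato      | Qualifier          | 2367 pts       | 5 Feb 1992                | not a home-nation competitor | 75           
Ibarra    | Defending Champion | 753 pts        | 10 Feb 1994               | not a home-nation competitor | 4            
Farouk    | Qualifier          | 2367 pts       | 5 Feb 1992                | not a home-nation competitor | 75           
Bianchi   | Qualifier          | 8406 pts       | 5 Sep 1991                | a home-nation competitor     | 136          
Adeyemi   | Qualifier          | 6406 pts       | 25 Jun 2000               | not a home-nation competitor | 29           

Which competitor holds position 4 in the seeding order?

By status category: Ibarra (Defending Champion); then Chaudhari (Grand Slam Winner); then Okafor (Tour Winner); then Adeyemi, Farouk, Sato and Bianchi (Qualifier).
Among Adeyemi, Farouk, Sato and Bianchi, by date of most recent title (later first): Adeyemi (25 Jun 2000) before Farouk and Sato (5 Feb 1992) before Bianchi (5 Sep 1991).
Farouk and Sato both have ranking points 2367 pts, so the next rule applies.
Farouk and Sato both have world ranking 75, so the next rule applies.
Among Farouk and Sato, alphabetically by surname: Farouk before Sato.
Order: Ibarra, Chaudhari, Okafor, Adeyemi, Farouk, Sato, Bianchi.

Adeyemi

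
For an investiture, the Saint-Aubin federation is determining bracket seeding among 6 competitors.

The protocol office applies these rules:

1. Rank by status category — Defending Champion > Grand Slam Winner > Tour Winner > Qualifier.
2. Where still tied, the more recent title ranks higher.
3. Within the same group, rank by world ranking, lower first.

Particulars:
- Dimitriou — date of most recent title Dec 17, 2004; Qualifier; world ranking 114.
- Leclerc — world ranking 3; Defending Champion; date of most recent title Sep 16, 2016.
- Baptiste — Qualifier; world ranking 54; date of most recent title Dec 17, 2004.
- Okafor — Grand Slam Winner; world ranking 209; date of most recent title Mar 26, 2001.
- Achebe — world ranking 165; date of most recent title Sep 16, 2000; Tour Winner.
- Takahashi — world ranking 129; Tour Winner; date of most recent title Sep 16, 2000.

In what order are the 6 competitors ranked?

Leclerc, Okafor, Takahashi, Achebe, Baptiste, Dimitriou

By status category: Leclerc (Defending Champion); then Okafor (Grand Slam Winner); then Takahashi and Achebe (Tour Winner); then Baptiste and Dimitriou (Qualifier).
Takahashi and Achebe both have date of most recent title Sep 16, 2000, so the next rule applies.
Among Takahashi and Achebe, by world ranking (lower first): Takahashi (129) before Achebe (165).
Baptiste and Dimitriou both have date of most recent title Dec 17, 2004, so the next rule applies.
Among Baptiste and Dimitriou, by world ranking (lower first): Baptiste (54) before Dimitriou (114).
Full order: Leclerc, Okafor, Takahashi, Achebe, Baptiste, Dimitriou.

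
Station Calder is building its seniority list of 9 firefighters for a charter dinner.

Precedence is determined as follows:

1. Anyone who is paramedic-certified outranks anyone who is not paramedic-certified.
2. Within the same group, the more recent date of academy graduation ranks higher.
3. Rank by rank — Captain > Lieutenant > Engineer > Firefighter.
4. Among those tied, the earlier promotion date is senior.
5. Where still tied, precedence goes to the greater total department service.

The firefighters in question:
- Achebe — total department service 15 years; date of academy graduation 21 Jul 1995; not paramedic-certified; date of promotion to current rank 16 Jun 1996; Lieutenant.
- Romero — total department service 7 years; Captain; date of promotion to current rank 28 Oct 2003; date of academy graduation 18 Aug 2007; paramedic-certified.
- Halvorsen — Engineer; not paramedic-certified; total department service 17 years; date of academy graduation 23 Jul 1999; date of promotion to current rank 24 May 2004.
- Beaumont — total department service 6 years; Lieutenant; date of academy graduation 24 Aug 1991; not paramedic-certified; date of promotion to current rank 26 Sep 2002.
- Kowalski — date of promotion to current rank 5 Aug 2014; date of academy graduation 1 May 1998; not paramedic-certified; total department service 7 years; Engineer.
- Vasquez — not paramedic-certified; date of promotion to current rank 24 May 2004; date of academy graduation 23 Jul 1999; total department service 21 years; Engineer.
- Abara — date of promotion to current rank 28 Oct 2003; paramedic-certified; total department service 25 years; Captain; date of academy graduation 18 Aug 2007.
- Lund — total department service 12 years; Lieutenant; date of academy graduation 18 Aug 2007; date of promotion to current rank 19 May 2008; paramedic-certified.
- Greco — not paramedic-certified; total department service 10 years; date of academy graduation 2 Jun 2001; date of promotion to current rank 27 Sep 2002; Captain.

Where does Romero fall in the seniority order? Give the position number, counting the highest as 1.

By the first rule: Abara, Romero and Lund (each paramedic-certified); then Greco, Vasquez, Halvorsen, Kowalski, Achebe and Beaumont (each not paramedic-certified).
Abara, Romero and Lund all have date of academy graduation 18 Aug 2007, so the next rule applies.
Among Abara, Romero and Lund, by rank: Abara and Romero (Captain) before Lund (Lieutenant).
Abara and Romero both have date of promotion to current rank 28 Oct 2003, so the next rule applies.
Among Abara and Romero, by total department service (higher first): Abara (25 years) before Romero (7 years).
Among Greco, Vasquez, Halvorsen, Kowalski, Achebe and Beaumont, by date of academy graduation (later first): Greco (2 Jun 2001) before Vasquez and Halvorsen (23 Jul 1999) before Kowalski (1 May 1998) before Achebe (21 Jul 1995) before Beaumont (24 Aug 1991).
Vasquez and Halvorsen are each Engineer, so the next rule applies.
Vasquez and Halvorsen both have date of promotion to current rank 24 May 2004, so the next rule applies.
Among Vasquez and Halvorsen, by total department service (higher first): Vasquez (21 years) before Halvorsen (17 years).
Order: Abara, Romero, Lund, Greco, Vasquez, Halvorsen, Kowalski, Achebe, Beaumont. So position 2.

2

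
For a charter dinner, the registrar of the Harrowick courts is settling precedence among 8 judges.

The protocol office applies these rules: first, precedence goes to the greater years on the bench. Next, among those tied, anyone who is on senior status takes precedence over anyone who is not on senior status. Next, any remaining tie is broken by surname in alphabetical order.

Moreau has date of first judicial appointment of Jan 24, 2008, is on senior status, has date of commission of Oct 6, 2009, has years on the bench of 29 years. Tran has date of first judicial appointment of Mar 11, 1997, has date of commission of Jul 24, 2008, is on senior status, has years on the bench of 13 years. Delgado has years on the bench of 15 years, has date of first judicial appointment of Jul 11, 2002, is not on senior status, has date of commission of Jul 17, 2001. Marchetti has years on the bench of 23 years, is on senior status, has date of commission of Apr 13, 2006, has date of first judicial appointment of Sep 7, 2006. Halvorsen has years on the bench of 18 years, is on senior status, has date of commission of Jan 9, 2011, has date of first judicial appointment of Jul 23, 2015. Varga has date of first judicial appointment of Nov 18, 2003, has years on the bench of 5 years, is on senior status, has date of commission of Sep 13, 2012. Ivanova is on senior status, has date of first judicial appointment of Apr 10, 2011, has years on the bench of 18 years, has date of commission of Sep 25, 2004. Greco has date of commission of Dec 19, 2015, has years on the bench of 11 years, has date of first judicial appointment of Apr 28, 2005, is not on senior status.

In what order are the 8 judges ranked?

Moreau, Marchetti, Halvorsen, Ivanova, Delgado, Tran, Greco, Varga

By years on the bench (higher first): Moreau (29 years); then Marchetti (23 years); then Halvorsen and Ivanova (both 18 years); then Delgado (15 years); then Tran (13 years); then Greco (11 years); then Varga (5 years).
Halvorsen and Ivanova are each on senior status, so the next rule applies.
Among Halvorsen and Ivanova, alphabetically by surname: Halvorsen before Ivanova.
Full order: Moreau, Marchetti, Halvorsen, Ivanova, Delgado, Tran, Greco, Varga.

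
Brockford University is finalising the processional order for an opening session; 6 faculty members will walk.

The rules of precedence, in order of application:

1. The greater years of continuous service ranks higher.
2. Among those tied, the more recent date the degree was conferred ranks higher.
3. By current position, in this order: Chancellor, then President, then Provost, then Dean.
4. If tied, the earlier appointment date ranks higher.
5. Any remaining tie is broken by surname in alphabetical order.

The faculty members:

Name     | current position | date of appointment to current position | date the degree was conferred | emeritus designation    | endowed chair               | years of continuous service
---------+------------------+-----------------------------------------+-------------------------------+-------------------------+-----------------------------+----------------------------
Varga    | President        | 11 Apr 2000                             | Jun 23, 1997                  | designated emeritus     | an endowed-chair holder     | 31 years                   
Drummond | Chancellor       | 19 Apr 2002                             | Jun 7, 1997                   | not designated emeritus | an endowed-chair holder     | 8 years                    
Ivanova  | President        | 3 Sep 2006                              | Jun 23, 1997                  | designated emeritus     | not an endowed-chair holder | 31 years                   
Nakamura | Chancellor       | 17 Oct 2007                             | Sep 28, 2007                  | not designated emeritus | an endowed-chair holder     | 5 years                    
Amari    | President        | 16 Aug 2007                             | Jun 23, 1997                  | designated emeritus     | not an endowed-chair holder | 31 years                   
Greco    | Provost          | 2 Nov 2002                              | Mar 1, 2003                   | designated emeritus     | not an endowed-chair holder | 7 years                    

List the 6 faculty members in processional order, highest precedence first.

By years of continuous service (higher first): Varga, Ivanova and Amari (each 31 years); then Drummond (8 years); then Greco (7 years); then Nakamura (5 years).
Varga, Ivanova and Amari all have date the degree was conferred Jun 23, 1997, so the next rule applies.
Varga, Ivanova and Amari are each President, so the next rule applies.
Among Varga, Ivanova and Amari, by date of appointment to current position (earlier first): Varga (11 Apr 2000) before Ivanova (3 Sep 2006) before Amari (16 Aug 2007).
Full order: Varga, Ivanova, Amari, Drummond, Greco, Nakamura.

Varga, Ivanova, Amari, Drummond, Greco, Nakamura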